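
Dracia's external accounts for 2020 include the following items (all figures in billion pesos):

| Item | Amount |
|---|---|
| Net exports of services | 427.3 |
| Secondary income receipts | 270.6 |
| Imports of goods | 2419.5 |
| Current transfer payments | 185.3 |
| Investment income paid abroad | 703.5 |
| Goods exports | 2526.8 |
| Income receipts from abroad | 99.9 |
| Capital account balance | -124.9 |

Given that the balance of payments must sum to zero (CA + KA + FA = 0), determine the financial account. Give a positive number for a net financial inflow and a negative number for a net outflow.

Goods balance = 2526.8 - 2419.5 = 107.3
Services balance = 427.3
Trade balance (goods + services) = 107.3 + 427.3 = 534.6
Net primary income = 99.9 - 703.5 = -603.6
Net secondary income = 270.6 - 185.3 = 85.3
Current account = 534.6 + (-603.6) + 85.3 = 16.3
Financial account = -(16.3 + (-124.9)) = 108.6

108.6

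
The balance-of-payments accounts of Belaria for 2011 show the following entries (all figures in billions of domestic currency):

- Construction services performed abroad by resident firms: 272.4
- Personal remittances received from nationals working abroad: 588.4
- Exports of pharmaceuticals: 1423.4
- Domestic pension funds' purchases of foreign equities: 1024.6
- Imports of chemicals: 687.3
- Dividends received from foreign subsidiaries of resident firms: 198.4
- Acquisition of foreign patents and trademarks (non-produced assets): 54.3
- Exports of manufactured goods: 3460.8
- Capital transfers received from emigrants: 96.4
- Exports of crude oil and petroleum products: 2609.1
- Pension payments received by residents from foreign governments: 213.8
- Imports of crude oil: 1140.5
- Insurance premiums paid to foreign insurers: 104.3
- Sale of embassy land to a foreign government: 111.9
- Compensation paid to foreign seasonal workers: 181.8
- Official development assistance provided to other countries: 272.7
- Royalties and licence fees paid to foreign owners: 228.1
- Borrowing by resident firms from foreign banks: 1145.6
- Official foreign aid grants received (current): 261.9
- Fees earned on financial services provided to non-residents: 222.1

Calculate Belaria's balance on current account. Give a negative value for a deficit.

Goods: -687.3 + 2609.1 + 3460.8 - 1140.5 + 1423.4 = 5665.5
Services: -104.3 + 222.1 - 228.1 + 272.4 = 162.1
Primary income: 198.4 - 181.8 = 16.6
Secondary income: 261.9 - 272.7 + 588.4 + 213.8 = 791.4
Current account = 5665.5 + 162.1 + 16.6 + 791.4 = 6635.6
(Excluded from the current account — financial account: domestic pension funds' purchases of foreign equities 1024.6, borrowing by resident firms from foreign banks 1145.6; capital account: acquisition of foreign patents and trademarks (non-produced assets) 54.3, capital transfers received from emigrants 96.4, sale of embassy land to a foreign government 111.9.)

6635.6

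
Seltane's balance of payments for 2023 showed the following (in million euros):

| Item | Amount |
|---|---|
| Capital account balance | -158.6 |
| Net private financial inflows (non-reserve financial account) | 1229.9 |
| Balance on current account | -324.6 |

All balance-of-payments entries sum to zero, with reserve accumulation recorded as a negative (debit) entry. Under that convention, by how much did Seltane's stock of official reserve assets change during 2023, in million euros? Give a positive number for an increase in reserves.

Official reserve transactions balance = -((-324.6) + (-158.6) + 1229.9) = -746.7
An accumulation of reserves is recorded as a debit (negative entry), so the change in the stock of reserves is the negative of that balance.
Change in official reserves = -(-746.7) = 746.7

746.7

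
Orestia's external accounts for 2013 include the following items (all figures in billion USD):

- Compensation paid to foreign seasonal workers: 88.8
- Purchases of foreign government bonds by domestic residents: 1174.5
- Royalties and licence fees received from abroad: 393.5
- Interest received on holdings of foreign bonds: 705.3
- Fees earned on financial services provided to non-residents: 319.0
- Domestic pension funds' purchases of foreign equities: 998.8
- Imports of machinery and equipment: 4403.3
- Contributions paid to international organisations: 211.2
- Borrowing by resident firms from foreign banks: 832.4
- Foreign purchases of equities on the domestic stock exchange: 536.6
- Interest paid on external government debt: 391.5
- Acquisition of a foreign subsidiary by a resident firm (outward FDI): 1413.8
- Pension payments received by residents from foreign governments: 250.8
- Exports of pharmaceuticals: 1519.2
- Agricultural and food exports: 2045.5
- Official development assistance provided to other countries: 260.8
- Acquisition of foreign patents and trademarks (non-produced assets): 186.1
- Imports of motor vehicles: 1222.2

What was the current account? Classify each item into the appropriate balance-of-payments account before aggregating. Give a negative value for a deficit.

-1344.5

Goods: 2045.5 + 1519.2 - 1222.2 - 4403.3 = -2060.8
Services: 319.0 + 393.5 = 712.5
Primary income: -391.5 - 88.8 + 705.3 = 225.0
Secondary income: -211.2 - 260.8 + 250.8 = -221.2
Current account = (-2060.8) + 712.5 + 225.0 + (-221.2) = -1344.5
(Excluded from the current account — financial account: purchases of foreign government bonds by domestic residents 1174.5, domestic pension funds' purchases of foreign equities 998.8, borrowing by resident firms from foreign banks 832.4, foreign purchases of equities on the domestic stock exchange 536.6, acquisition of a foreign subsidiary by a resident firm (outward FDI) 1413.8; capital account: acquisition of foreign patents and trademarks (non-produced assets) 186.1.)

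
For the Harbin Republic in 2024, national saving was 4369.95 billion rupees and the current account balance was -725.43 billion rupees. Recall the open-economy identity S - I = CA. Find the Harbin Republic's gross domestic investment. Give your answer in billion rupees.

I = S - CA = 4369.95 - (-725.43) = 5095.38

5095.38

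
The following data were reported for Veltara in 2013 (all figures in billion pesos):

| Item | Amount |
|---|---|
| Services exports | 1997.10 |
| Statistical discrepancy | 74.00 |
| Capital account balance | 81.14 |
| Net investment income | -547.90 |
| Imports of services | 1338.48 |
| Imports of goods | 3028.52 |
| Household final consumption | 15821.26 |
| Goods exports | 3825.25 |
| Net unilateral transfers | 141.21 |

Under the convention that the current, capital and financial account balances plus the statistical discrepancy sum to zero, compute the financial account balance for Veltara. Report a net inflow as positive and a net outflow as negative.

-1203.80

Goods balance = 3825.25 - 3028.52 = 796.73
Services balance = 1997.10 - 1338.48 = 658.62
Trade balance (goods + services) = 796.73 + 658.62 = 1455.35
Net primary income = -547.90
Net secondary income = 141.21
Current account = 1455.35 + (-547.90) + 141.21 = 1048.66
Financial account = -(1048.66 + 81.14 + 74.00) = -1203.80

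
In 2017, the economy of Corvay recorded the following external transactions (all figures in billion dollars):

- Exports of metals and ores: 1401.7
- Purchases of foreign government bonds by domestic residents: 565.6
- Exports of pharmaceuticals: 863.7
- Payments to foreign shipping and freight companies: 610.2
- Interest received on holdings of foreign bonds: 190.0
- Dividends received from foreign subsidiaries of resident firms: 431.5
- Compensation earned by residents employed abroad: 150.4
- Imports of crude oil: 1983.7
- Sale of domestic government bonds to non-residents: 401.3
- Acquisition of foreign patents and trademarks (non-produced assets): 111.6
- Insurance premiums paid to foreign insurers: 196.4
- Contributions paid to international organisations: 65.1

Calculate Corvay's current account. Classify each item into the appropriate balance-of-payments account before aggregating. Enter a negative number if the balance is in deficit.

Goods: -1983.7 + 1401.7 + 863.7 = 281.7
Services: -610.2 - 196.4 = -806.6
Primary income: 431.5 + 190.0 + 150.4 = 771.9
Secondary income: -65.1
Current account = 281.7 + (-806.6) + 771.9 + (-65.1) = 181.9
(Excluded from the current account — financial account: purchases of foreign government bonds by domestic residents 565.6, sale of domestic government bonds to non-residents 401.3; capital account: acquisition of foreign patents and trademarks (non-produced assets) 111.6.)

181.9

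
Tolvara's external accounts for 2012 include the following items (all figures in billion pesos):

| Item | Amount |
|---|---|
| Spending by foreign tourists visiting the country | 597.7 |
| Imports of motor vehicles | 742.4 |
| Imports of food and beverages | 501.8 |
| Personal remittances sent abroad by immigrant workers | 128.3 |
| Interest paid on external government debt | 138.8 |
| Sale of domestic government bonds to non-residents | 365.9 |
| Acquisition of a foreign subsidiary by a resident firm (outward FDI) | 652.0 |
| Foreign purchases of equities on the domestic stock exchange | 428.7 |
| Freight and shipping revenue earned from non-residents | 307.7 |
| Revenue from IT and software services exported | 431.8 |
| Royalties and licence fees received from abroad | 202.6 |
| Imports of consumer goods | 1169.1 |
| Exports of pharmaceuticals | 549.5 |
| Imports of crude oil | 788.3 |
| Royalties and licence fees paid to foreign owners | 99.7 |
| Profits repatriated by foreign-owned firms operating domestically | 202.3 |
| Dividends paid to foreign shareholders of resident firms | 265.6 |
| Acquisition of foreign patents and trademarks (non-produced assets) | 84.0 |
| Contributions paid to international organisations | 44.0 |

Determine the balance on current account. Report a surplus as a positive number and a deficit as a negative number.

-1991.0

Goods: -1169.1 - 742.4 - 501.8 - 788.3 + 549.5 = -2652.1
Services: 597.7 + 307.7 + 431.8 - 99.7 + 202.6 = 1440.1
Primary income: -265.6 - 202.3 - 138.8 = -606.7
Secondary income: -128.3 - 44.0 = -172.3
Current account = (-2652.1) + 1440.1 + (-606.7) + (-172.3) = -1991.0
(Excluded from the current account — financial account: sale of domestic government bonds to non-residents 365.9, acquisition of a foreign subsidiary by a resident firm (outward FDI) 652.0, foreign purchases of equities on the domestic stock exchange 428.7; capital account: acquisition of foreign patents and trademarks (non-produced assets) 84.0.)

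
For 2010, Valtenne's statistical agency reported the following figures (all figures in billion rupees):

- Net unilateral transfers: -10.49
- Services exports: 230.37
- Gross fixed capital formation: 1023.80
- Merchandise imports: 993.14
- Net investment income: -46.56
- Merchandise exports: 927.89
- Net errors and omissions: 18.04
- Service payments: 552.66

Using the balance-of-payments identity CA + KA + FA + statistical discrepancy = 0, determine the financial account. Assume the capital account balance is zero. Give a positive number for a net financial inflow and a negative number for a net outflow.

426.55

Goods balance = 927.89 - 993.14 = -65.25
Services balance = 230.37 - 552.66 = -322.29
Trade balance (goods + services) = -65.25 + (-322.29) = -387.54
Net primary income = -46.56
Net secondary income = -10.49
Current account = -387.54 + (-46.56) + (-10.49) = -444.59
Financial account = -(-444.59 + 18.04) = 426.55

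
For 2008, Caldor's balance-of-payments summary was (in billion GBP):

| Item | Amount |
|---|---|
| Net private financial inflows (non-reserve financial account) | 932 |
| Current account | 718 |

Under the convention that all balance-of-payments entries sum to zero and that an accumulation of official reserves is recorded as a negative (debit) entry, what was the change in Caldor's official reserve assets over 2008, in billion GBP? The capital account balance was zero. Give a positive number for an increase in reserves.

Official reserve transactions balance = -(718 + 932) = -1650
An accumulation of reserves is recorded as a debit (negative entry), so the change in the stock of reserves is the negative of that balance.
Change in official reserves = -(-1650) = 1650

1650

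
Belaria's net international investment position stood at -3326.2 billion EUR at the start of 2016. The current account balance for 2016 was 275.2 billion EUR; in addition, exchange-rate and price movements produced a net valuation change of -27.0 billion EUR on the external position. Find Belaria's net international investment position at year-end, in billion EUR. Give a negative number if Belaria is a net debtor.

Change in NIIP = current account + net valuation change = 275.2 + (-27.0) = 248.2
End-of-year NIIP = -3326.2 + 248.2 = -3078.0

-3078.0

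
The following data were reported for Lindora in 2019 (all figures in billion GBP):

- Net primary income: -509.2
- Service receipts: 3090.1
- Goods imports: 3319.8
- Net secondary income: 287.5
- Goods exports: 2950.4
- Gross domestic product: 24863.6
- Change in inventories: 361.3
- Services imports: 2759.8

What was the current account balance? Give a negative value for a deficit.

-260.8

Goods balance = 2950.4 - 3319.8 = -369.4
Services balance = 3090.1 - 2759.8 = 330.3
Trade balance (goods + services) = -369.4 + 330.3 = -39.1
Net primary income = -509.2
Net secondary income = 287.5
Current account = -39.1 + (-509.2) + 287.5 = -260.8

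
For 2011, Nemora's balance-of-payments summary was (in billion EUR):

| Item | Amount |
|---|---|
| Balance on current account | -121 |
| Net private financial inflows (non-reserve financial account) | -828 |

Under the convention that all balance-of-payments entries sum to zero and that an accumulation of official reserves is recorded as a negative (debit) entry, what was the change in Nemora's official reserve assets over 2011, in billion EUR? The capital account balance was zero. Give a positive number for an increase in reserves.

-949

Official reserve transactions balance = -((-121) + (-828)) = 949
An accumulation of reserves is recorded as a debit (negative entry), so the change in the stock of reserves is the negative of that balance.
Change in official reserves = -(949) = -949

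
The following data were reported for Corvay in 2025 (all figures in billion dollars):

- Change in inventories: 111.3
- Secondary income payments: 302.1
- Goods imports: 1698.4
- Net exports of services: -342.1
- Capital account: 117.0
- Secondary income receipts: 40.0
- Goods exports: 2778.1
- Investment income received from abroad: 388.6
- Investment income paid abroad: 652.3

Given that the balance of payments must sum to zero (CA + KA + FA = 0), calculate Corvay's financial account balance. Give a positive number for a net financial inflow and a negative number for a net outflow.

Goods balance = 2778.1 - 1698.4 = 1079.7
Services balance = -342.1
Trade balance (goods + services) = 1079.7 + (-342.1) = 737.6
Net primary income = 388.6 - 652.3 = -263.7
Net secondary income = 40.0 - 302.1 = -262.1
Current account = 737.6 + (-263.7) + (-262.1) = 211.8
Financial account = -(211.8 + 117.0) = -328.8

-328.8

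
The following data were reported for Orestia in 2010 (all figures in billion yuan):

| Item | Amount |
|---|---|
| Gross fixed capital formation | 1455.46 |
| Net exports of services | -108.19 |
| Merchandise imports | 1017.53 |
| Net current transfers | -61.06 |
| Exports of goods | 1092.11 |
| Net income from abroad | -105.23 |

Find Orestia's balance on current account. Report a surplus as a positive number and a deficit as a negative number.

-199.90

Goods balance = 1092.11 - 1017.53 = 74.58
Services balance = -108.19
Trade balance (goods + services) = 74.58 + (-108.19) = -33.61
Net primary income = -105.23
Net secondary income = -61.06
Current account = -33.61 + (-105.23) + (-61.06) = -199.90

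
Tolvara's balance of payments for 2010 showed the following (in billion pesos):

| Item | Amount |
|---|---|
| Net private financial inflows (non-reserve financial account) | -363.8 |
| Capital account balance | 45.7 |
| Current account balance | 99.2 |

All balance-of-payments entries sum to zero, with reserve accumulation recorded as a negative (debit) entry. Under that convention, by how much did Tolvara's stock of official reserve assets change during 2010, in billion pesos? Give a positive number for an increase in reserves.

-218.9

Official reserve transactions balance = -(99.2 + 45.7 + (-363.8)) = 218.9
An accumulation of reserves is recorded as a debit (negative entry), so the change in the stock of reserves is the negative of that balance.
Change in official reserves = -(218.9) = -218.9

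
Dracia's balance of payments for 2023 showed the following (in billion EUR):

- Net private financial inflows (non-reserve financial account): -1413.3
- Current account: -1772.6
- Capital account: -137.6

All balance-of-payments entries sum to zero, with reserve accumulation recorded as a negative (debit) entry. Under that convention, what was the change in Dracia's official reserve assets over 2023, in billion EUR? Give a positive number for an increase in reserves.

-3323.5

Official reserve transactions balance = -((-1772.6) + (-137.6) + (-1413.3)) = 3323.5
An accumulation of reserves is recorded as a debit (negative entry), so the change in the stock of reserves is the negative of that balance.
Change in official reserves = -(3323.5) = -3323.5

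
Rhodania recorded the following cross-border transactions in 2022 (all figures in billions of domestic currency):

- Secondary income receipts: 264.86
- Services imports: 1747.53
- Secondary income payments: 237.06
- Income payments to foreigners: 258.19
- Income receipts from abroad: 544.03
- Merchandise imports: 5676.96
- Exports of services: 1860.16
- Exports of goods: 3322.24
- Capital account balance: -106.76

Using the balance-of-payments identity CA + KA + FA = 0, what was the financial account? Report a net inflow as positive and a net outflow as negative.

Goods balance = 3322.24 - 5676.96 = -2354.72
Services balance = 1860.16 - 1747.53 = 112.63
Trade balance (goods + services) = -2354.72 + 112.63 = -2242.09
Net primary income = 544.03 - 258.19 = 285.84
Net secondary income = 264.86 - 237.06 = 27.80
Current account = -2242.09 + 285.84 + 27.80 = -1928.45
Financial account = -(-1928.45 + (-106.76)) = 2035.21

2035.21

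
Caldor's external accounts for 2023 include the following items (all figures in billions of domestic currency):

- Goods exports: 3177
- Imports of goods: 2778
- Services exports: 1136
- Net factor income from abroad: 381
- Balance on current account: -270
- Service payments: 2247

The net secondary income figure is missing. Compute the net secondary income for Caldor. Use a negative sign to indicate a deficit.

61

Current account = goods balance + services balance + net primary income + net secondary income
Sum of the known components = -331
Net secondary income = CA - (known components) = -270 - (-331) = 61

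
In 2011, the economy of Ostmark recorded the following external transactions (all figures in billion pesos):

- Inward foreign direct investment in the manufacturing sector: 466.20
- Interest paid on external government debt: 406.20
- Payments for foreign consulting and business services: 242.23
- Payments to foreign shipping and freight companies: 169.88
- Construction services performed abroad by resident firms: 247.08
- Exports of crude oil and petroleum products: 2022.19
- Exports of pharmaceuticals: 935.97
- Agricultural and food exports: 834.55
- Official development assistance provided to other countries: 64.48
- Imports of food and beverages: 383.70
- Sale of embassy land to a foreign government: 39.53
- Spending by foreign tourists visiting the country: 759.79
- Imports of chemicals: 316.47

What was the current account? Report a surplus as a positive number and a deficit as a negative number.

Goods: 2022.19 - 316.47 + 935.97 + 834.55 - 383.70 = 3092.54
Services: 247.08 - 169.88 + 759.79 - 242.23 = 594.76
Primary income: -406.20
Secondary income: -64.48
Current account = 3092.54 + 594.76 + (-406.20) + (-64.48) = 3216.62
(Excluded from the current account — financial account: inward foreign direct investment in the manufacturing sector 466.20; capital account: sale of embassy land to a foreign government 39.53.)

3216.62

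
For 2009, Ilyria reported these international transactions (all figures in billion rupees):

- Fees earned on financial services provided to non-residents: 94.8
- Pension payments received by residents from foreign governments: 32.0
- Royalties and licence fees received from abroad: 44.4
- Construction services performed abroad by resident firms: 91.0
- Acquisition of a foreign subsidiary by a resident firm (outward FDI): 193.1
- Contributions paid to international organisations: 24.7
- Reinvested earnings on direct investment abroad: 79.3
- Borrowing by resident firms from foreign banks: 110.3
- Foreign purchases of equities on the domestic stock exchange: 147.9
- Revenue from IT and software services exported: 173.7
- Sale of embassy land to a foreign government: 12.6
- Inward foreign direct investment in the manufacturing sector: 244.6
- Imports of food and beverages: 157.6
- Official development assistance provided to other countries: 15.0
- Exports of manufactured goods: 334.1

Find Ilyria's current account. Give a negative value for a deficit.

652.0

Goods: -157.6 + 334.1 = 176.5
Services: 173.7 + 44.4 + 94.8 + 91.0 = 403.9
Primary income: 79.3
Secondary income: 32.0 - 24.7 - 15.0 = -7.7
Current account = 176.5 + 403.9 + 79.3 + (-7.7) = 652.0
(Excluded from the current account — financial account: acquisition of a foreign subsidiary by a resident firm (outward FDI) 193.1, borrowing by resident firms from foreign banks 110.3, foreign purchases of equities on the domestic stock exchange 147.9, inward foreign direct investment in the manufacturing sector 244.6; capital account: sale of embassy land to a foreign government 12.6.)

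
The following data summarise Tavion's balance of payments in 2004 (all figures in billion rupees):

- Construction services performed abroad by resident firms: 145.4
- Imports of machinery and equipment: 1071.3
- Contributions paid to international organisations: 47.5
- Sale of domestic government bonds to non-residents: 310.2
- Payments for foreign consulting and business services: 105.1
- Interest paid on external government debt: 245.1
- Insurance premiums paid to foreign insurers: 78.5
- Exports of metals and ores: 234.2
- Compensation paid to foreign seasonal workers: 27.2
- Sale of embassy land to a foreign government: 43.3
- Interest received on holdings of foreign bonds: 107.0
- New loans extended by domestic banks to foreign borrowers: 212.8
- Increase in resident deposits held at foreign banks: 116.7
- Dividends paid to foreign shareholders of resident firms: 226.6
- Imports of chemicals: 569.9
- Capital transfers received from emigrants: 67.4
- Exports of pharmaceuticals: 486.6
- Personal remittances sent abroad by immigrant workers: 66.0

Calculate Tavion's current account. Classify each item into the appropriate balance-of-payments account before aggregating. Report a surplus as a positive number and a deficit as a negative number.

Goods: 234.2 + 486.6 - 1071.3 - 569.9 = -920.4
Services: -78.5 - 105.1 + 145.4 = -38.2
Primary income: -27.2 - 226.6 - 245.1 + 107.0 = -391.9
Secondary income: -47.5 - 66.0 = -113.5
Current account = (-920.4) + (-38.2) + (-391.9) + (-113.5) = -1464.0
(Excluded from the current account — financial account: sale of domestic government bonds to non-residents 310.2, new loans extended by domestic banks to foreign borrowers 212.8, increase in resident deposits held at foreign banks 116.7; capital account: sale of embassy land to a foreign government 43.3, capital transfers received from emigrants 67.4.)

-1464.0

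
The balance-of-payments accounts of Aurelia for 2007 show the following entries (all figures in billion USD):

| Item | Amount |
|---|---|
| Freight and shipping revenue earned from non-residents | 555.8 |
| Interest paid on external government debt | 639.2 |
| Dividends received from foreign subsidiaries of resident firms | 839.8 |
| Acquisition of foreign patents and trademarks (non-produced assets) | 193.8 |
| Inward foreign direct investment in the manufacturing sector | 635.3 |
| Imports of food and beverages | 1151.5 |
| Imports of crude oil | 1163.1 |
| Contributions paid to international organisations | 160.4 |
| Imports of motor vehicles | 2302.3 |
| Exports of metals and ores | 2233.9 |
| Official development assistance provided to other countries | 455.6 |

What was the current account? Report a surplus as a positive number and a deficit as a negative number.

-2242.6

Goods: 2233.9 - 2302.3 - 1151.5 - 1163.1 = -2383.0
Services: 555.8
Primary income: 839.8 - 639.2 = 200.6
Secondary income: -160.4 - 455.6 = -616.0
Current account = (-2383.0) + 555.8 + 200.6 + (-616.0) = -2242.6
(Excluded from the current account — capital account: acquisition of foreign patents and trademarks (non-produced assets) 193.8; financial account: inward foreign direct investment in the manufacturing sector 635.3.)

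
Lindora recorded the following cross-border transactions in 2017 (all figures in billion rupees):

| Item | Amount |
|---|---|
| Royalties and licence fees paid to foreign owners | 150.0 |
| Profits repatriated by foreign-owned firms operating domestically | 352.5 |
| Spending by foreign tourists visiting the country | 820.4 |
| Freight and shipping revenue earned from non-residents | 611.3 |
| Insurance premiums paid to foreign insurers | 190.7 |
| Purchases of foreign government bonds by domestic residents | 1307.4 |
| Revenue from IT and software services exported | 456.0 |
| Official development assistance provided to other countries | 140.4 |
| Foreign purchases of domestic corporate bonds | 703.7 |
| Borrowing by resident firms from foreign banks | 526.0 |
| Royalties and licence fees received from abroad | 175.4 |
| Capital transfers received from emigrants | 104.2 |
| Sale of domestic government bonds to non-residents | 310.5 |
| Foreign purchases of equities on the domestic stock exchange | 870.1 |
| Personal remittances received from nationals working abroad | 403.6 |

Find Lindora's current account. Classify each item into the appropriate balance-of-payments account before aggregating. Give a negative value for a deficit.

Services: 611.3 + 456.0 + 820.4 + 175.4 - 150.0 - 190.7 = 1722.4
Primary income: -352.5
Secondary income: -140.4 + 403.6 = 263.2
Current account = 1722.4 + (-352.5) + 263.2 = 1633.1
(Excluded from the current account — financial account: purchases of foreign government bonds by domestic residents 1307.4, foreign purchases of domestic corporate bonds 703.7, borrowing by resident firms from foreign banks 526.0, sale of domestic government bonds to non-residents 310.5, foreign purchases of equities on the domestic stock exchange 870.1; capital account: capital transfers received from emigrants 104.2.)

1633.1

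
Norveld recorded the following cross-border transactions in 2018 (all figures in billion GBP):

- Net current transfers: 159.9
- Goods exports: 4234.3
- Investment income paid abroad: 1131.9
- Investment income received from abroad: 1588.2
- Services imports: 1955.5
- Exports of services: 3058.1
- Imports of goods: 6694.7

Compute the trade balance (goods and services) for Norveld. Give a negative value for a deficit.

-1357.8

Goods balance = 4234.3 - 6694.7 = -2460.4
Services balance = 3058.1 - 1955.5 = 1102.6
Trade balance (goods + services) = -2460.4 + 1102.6 = -1357.8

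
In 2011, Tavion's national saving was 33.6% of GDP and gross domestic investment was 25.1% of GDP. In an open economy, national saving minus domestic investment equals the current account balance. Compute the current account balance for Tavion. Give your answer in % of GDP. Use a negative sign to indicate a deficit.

8.5

CA = S - I = 33.6 - 25.1 = 8.5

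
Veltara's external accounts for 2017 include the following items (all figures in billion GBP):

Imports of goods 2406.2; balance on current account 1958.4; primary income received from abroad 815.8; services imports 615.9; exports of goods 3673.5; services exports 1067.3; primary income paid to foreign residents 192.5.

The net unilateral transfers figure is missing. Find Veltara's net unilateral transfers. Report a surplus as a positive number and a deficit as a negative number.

Current account = goods balance + services balance + net primary income + net secondary income
Sum of the known components = 2342.0
Net unilateral transfers = CA - (known components) = 1958.4 - 2342.0 = -383.6

-383.6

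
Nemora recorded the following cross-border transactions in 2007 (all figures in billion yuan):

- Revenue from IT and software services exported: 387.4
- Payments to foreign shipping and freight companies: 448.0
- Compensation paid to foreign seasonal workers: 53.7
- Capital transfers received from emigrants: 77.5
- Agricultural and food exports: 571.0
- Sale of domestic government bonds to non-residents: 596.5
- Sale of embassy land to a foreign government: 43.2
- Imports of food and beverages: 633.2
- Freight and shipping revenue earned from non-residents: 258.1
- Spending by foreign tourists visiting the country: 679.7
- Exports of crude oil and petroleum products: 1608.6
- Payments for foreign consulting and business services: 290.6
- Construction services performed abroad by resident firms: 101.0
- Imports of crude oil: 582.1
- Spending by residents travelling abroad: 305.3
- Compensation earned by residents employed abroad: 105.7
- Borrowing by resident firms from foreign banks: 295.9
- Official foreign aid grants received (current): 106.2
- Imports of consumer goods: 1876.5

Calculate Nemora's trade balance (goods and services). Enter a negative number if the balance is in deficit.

-529.9

Goods: -1876.5 - 582.1 - 633.2 + 571.0 + 1608.6 = -912.2
Services: 258.1 + 387.4 - 305.3 + 101.0 - 448.0 - 290.6 + 679.7 = 382.3
Trade balance = -912.2 + 382.3 = -529.9
(Excluded from the trade balance — primary income: compensation paid to foreign seasonal workers 53.7, compensation earned by residents employed abroad 105.7; capital account: capital transfers received from emigrants 77.5, sale of embassy land to a foreign government 43.2; financial account: sale of domestic government bonds to non-residents 596.5, borrowing by resident firms from foreign banks 295.9; secondary income: official foreign aid grants received (current) 106.2.)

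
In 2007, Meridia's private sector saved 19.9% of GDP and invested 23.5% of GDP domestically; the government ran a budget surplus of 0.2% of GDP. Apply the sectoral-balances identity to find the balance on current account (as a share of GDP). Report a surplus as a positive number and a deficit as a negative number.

-3.4

By the sectoral-balances identity, CA = (S_private - I) + (T - G).
Private balance = 19.9 - 23.5 = -3.6
Government balance (T - G) = 0.2
CA = -3.6 + 0.2 = -3.4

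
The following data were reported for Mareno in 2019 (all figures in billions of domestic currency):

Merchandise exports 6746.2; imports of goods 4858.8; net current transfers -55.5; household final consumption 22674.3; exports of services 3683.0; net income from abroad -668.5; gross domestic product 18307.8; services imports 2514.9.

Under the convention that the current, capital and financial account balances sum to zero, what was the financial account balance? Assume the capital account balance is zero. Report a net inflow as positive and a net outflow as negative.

Goods balance = 6746.2 - 4858.8 = 1887.4
Services balance = 3683.0 - 2514.9 = 1168.1
Trade balance (goods + services) = 1887.4 + 1168.1 = 3055.5
Net primary income = -668.5
Net secondary income = -55.5
Current account = 3055.5 + (-668.5) + (-55.5) = 2331.5
Financial account = -(2331.5) = -2331.5

-2331.5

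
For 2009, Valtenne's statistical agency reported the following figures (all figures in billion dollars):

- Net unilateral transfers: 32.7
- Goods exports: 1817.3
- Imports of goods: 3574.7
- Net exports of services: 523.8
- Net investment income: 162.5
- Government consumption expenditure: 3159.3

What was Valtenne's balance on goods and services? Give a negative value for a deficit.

Goods balance = 1817.3 - 3574.7 = -1757.4
Services balance = 523.8
Trade balance (goods + services) = -1757.4 + 523.8 = -1233.6

-1233.6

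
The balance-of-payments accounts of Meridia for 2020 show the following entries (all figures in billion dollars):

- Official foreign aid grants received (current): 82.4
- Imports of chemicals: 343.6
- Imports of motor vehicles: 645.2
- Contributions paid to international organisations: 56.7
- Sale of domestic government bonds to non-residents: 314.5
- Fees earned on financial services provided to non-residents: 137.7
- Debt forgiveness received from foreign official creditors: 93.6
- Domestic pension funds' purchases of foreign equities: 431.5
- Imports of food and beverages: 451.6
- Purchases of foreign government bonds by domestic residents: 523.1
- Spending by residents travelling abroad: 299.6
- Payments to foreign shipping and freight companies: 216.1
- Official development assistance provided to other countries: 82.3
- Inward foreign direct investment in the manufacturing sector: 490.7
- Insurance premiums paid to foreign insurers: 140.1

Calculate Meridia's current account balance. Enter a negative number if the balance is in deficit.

Goods: -343.6 - 645.2 - 451.6 = -1440.4
Services: -140.1 - 216.1 + 137.7 - 299.6 = -518.1
Secondary income: -56.7 - 82.3 + 82.4 = -56.6
Current account = (-1440.4) + (-518.1) + (-56.6) = -2015.1
(Excluded from the current account — financial account: sale of domestic government bonds to non-residents 314.5, domestic pension funds' purchases of foreign equities 431.5, purchases of foreign government bonds by domestic residents 523.1, inward foreign direct investment in the manufacturing sector 490.7; capital account: debt forgiveness received from foreign official creditors 93.6.)

-2015.1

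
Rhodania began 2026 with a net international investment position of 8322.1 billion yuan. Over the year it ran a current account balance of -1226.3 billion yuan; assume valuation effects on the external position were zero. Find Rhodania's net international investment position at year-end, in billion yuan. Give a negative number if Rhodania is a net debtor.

With no valuation effects, change in NIIP = current account = -1226.3
End-of-year NIIP = 8322.1 + (-1226.3) = 7095.8

7095.8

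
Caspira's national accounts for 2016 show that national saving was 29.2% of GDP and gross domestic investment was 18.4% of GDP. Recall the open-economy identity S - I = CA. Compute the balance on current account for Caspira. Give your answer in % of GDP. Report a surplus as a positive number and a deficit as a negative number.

10.8

CA = S - I = 29.2 - 18.4 = 10.8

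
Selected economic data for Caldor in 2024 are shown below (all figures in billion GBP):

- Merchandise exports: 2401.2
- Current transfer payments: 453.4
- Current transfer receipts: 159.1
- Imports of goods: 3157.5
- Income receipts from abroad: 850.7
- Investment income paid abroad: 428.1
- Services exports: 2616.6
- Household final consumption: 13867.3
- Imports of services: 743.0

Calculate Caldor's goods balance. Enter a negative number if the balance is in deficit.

-756.3

Goods balance = 2401.2 - 3157.5 = -756.3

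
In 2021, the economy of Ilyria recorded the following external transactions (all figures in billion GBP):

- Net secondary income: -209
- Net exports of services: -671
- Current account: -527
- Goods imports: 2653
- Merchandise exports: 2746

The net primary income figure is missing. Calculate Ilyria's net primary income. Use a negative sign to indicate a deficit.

Current account = goods balance + services balance + net primary income + net secondary income
Sum of the known components = -787
Net primary income = CA - (known components) = -527 - (-787) = 260

260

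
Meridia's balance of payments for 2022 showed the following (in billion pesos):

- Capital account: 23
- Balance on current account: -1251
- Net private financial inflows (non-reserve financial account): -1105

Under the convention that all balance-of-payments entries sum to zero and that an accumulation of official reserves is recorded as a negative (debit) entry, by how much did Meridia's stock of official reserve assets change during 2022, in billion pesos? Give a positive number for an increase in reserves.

Official reserve transactions balance = -((-1251) + 23 + (-1105)) = 2333
An accumulation of reserves is recorded as a debit (negative entry), so the change in the stock of reserves is the negative of that balance.
Change in official reserves = -(2333) = -2333

-2333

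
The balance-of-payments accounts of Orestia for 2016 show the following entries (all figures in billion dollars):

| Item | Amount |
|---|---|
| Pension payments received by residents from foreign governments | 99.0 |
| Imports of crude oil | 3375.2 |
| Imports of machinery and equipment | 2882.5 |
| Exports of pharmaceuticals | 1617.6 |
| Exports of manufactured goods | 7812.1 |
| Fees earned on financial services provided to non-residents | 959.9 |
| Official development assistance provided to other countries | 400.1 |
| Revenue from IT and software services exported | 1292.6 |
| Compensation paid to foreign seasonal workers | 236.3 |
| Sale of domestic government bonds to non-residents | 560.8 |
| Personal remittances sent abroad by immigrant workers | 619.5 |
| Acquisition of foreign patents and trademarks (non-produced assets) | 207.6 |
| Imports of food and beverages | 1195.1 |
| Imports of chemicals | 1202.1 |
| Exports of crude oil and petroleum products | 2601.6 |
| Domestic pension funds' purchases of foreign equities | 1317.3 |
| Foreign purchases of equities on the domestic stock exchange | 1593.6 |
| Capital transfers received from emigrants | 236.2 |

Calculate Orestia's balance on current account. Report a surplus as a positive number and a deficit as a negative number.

4472.0

Goods: 1617.6 + 2601.6 - 1195.1 - 2882.5 - 3375.2 + 7812.1 - 1202.1 = 3376.4
Services: 959.9 + 1292.6 = 2252.5
Primary income: -236.3
Secondary income: -400.1 - 619.5 + 99.0 = -920.6
Current account = 3376.4 + 2252.5 + (-236.3) + (-920.6) = 4472.0
(Excluded from the current account — financial account: sale of domestic government bonds to non-residents 560.8, domestic pension funds' purchases of foreign equities 1317.3, foreign purchases of equities on the domestic stock exchange 1593.6; capital account: acquisition of foreign patents and trademarks (non-produced assets) 207.6, capital transfers received from emigrants 236.2.)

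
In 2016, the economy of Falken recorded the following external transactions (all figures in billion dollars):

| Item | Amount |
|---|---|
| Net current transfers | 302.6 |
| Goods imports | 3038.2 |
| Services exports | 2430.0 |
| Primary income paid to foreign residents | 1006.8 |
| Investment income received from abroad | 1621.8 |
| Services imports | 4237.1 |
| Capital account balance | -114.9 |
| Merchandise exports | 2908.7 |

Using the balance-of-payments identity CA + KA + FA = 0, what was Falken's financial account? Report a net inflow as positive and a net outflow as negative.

1133.9

Goods balance = 2908.7 - 3038.2 = -129.5
Services balance = 2430.0 - 4237.1 = -1807.1
Trade balance (goods + services) = -129.5 + (-1807.1) = -1936.6
Net primary income = 1621.8 - 1006.8 = 615.0
Net secondary income = 302.6
Current account = -1936.6 + 615.0 + 302.6 = -1019.0
Financial account = -(-1019.0 + (-114.9)) = 1133.9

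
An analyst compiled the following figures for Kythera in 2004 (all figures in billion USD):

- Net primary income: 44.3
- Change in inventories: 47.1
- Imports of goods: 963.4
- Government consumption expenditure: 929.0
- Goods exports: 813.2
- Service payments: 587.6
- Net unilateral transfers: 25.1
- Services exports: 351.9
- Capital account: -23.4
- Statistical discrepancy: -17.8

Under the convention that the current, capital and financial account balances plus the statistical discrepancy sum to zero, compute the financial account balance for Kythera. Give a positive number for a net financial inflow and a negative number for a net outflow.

357.7

Goods balance = 813.2 - 963.4 = -150.2
Services balance = 351.9 - 587.6 = -235.7
Trade balance (goods + services) = -150.2 + (-235.7) = -385.9
Net primary income = 44.3
Net secondary income = 25.1
Current account = -385.9 + 44.3 + 25.1 = -316.5
Financial account = -(-316.5 + (-23.4) + (-17.8)) = 357.7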